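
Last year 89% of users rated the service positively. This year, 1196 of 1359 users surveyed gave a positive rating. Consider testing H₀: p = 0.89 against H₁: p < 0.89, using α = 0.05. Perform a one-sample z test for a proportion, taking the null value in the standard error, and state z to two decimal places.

z = -1.17

p̂ = 1196/1359 ≈ 0.88006.
Under H₀, SE = √(0.89·0.11/1359) = √(7.20383e-05) = 0.00849.
z = (0.88006 − 0.89)/0.00849 = -0.00994/0.00849 = -1.17.
p-value = P(Z < -1.171) ≈ 0.1207; since p > α = 0.05, fail to reject H₀.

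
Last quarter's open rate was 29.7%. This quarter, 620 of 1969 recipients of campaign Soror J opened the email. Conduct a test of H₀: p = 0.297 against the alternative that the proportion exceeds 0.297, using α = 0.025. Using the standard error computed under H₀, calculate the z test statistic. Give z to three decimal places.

z = 1.736

p̂ = 620/1969 = 0.31488.
Under H₀, SE = √(0.297·0.703/1969) = √(0.000106039) = 0.01030.
z = (0.31488 − 0.297)/0.01030 = 0.01788/0.01030 = 1.736.
p-value = P(Z > 1.736) ≈ 0.0412. With α = 0.025, fail to reject H₀.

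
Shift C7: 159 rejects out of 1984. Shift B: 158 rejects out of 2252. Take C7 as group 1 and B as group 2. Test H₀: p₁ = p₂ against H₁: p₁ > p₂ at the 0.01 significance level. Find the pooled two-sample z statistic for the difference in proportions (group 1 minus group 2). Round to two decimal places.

p̂₁ = 159/1984 = 0.08014, p̂₂ = 158/2252 = 0.07016.
Pooled p̂ = (159+158)/(1984+2252) = 317/4236 = 0.07483.
SE = √(p̂(1−p̂)(1/n₁+1/n₂)) = √(0.07483·0.92517·0.000948082) = √(6.564e-05) = 0.00810.
z = (0.08014 − 0.07016)/0.00810 = 0.00998/0.00810 = 1.23.
p-value = P(Z > 1.232) ≈ 0.1090. With α = 0.01, fail to reject H₀.

z = 1.23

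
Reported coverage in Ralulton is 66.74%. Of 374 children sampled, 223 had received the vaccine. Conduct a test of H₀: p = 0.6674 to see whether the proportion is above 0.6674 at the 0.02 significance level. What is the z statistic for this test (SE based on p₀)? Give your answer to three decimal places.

p̂ = 223/374 = 0.59626.
Under H₀, SE = √(0.6674·0.3326/374) = √(0.000593522) = 0.02436.
z = (0.59626 − 0.6674)/0.02436 = -0.07114/0.02436 = -2.920.
p-value = P(Z > -2.920) ≈ 0.9983, so at α = 0.02 we fail to reject H₀.

z = -2.920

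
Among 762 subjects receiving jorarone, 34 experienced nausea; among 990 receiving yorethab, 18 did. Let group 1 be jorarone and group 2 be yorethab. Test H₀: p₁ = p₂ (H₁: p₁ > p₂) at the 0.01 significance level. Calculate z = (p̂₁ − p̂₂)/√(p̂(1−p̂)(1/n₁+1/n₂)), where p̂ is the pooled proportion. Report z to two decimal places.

p̂₁ = 34/762 ≈ 0.04462, p̂₂ = 18/990 ≈ 0.01818.
Pooled p̂ = (34+18)/(762+990) = 52/1752 = 0.02968.
SE = √(0.0287994 × 0.00232244) = 0.00818.
z = (0.04462 − 0.01818)/0.00818 = 0.02644/0.00818 = 3.23.
p-value = P(Z > 3.233) ≈ 0.0006; since p < α = 0.01, reject H₀.

z = 3.23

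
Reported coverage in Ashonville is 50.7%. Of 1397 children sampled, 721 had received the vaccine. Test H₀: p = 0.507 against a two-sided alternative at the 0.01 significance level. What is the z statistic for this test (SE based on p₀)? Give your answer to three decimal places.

z = 0.681

p̂ = 721/1397 ≈ 0.51611.
SE = √(p₀(1−p₀)/n) = √(0.24995/1397) = 0.01338.
z = (0.51611 − 0.507)/0.01338 = 0.00911/0.01338 = 0.681.
Two-sided p-value ≈ 2·Φ(−0.681) = 0.4960, so at α = 0.01 we fail to reject H₀.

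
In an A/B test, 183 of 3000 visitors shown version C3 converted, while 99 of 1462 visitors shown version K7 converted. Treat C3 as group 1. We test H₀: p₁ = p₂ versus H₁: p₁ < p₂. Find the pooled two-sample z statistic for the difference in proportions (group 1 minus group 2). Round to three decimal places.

p̂₁ = 183/3000 ≈ 0.061000, p̂₂ = 99/1462 ≈ 0.067715.
Pooled p̂ = (183+99)/(3000+1462) = 282/4462 = 0.063200.
SE = √(p̂(1−p̂)(1/n₁+1/n₂)) = √(0.063200·0.936800·0.00101733) = √(6.0232e-05) = 0.007761.
z = (0.061000 − 0.067715)/0.007761 = -0.006715/0.007761 = -0.865.

z = -0.865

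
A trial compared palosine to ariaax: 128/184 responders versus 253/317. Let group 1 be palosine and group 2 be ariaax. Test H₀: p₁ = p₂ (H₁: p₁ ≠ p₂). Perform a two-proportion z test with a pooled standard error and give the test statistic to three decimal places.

p̂₁ = 128/184 ≈ 0.695652, p̂₂ = 253/317 ≈ 0.798107.
Pooled p̂ = (128+253)/(184+317) = 381/501 = 0.760479.
SE = √(0.182151 × 0.00858936) = 0.039554.
z = (0.695652 − 0.798107)/0.039554 = -0.102455/0.039554 = -2.590.

z = -2.590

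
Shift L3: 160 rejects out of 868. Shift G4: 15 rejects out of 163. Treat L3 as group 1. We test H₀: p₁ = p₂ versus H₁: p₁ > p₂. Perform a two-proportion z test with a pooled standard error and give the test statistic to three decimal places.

z = 2.880

p̂₁ = 160/868 ≈ 0.18433, p̂₂ = 15/163 ≈ 0.09202.
Pooled p̂ = (160+15)/(868+163) = 175/1031 = 0.16974.
SE = √(p̂(1−p̂)(1/n₁+1/n₂)) = √(0.16974·0.83026·0.00728704) = √(0.00102694) = 0.03205.
z = (0.18433 − 0.09202)/0.03205 = 0.09231/0.03205 = 2.880.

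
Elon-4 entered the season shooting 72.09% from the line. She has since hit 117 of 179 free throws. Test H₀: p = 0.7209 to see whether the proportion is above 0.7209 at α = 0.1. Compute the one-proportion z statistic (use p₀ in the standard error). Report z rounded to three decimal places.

z = -2.006

p̂ = 117/179 = 0.65363.
SE = √(p₀(1−p₀)/n) = √(0.2012/179) = 0.03353.
z = (0.65363 − 0.7209)/0.03353 = -0.06727/0.03353 = -2.006.
p-value = P(Z > -2.006) ≈ 0.9776. With α = 0.1, fail to reject H₀.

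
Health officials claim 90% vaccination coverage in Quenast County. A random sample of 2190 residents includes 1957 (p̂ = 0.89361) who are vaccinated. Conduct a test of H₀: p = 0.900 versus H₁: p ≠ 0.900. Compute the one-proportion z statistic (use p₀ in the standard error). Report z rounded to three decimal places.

z = -0.997

p̂ = 1957/2190 = 0.89361.
Under H₀, SE = √(0.9·0.1/2190) = √(4.10959e-05) = 0.00641.
z = (0.89361 − 0.9)/0.00641 = -0.00639/0.00641 = -0.997.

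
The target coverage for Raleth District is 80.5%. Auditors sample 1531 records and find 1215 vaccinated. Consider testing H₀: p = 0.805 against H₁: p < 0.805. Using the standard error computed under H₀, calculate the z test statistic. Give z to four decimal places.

p̂ = 1215/1531 = 0.793599.
SE = √(p₀(1−p₀)/n) = √(0.15697/1531) = 0.010126.
z = (0.793599 − 0.805)/0.010126 = -0.011401/0.010126 = -1.1259.

z = -1.1259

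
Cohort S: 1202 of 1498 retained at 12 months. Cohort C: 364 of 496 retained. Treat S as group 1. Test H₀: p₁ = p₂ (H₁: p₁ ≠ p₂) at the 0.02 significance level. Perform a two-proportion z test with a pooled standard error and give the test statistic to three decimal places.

p̂₁ = 1202/1498 = 0.80240, p̂₂ = 364/496 = 0.73387.
Pooled p̂ = (1202+364)/(1498+496) = 1566/1994 = 0.78536.
SE = √(p̂(1−p̂)(1/n₁+1/n₂)) = √(0.78536·0.21464·0.00268369) = √(0.000452394) = 0.02127.
z = (0.80240 − 0.73387)/0.02127 = 0.06853/0.02127 = 3.222.
p-value = 2·P(Z > 3.222) ≈ 0.0013, so at α = 0.02 we reject H₀.

z = 3.222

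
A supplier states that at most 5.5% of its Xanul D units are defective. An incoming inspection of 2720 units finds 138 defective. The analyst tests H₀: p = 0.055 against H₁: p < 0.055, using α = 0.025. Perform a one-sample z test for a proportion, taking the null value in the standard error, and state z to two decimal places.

p̂ = 138/2720 ≈ 0.0507.
Under H₀, SE = √(0.055·0.945/2720) = √(1.91085e-05) = 0.0044.
z = (0.0507 − 0.055)/0.0044 = -0.0043/0.0044 = -0.98.
p-value = P(Z < -0.976) ≈ 0.1646. With α = 0.025, fail to reject H₀.

z = -0.98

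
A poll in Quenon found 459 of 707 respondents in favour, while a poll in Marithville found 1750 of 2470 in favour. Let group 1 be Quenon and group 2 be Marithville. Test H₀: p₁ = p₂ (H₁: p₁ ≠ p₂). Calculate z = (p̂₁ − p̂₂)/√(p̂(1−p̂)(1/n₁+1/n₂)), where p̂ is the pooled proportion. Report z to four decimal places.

p̂₁ = 459/707 = 0.6492221, p̂₂ = 1750/2470 = 0.7085020.
Pooled p̂ = (459+1750)/(707+2470) = 2209/3177 = 0.6953100.
SE = √(0.211854 × 0.00181929) = 0.0196322.
z = (0.6492221 − 0.7085020)/0.0196322 = -0.0592799/0.0196322 = -3.0195.
Two-sided p-value ≈ 2·Φ(−3.020) = 0.0025.

z = -3.0195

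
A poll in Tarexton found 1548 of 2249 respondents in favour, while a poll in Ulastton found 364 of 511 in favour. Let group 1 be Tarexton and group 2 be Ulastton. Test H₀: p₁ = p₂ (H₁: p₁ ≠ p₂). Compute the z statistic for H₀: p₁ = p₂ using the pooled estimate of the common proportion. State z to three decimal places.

z = -1.063

p̂₁ = 1548/2249 ≈ 0.688306, p̂₂ = 364/511 ≈ 0.712329.
Pooled p̂ = (1548+364)/(2249+511) = 1912/2760 = 0.692754.
SE = √(0.212846 × 0.00240159) = 0.022609.
z = (0.688306 − 0.712329)/0.022609 = -0.024023/0.022609 = -1.063.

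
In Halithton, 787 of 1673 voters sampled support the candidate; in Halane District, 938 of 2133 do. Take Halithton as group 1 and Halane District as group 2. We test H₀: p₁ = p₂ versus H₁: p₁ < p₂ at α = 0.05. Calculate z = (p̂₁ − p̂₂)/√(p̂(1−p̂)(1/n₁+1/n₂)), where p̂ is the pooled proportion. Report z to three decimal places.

p̂₁ = 787/1673 ≈ 0.470412, p̂₂ = 938/2133 ≈ 0.439756.
Pooled p̂ = (787+938)/(1673+2133) = 1725/3806 = 0.453232.
SE = √(0.247813 × 0.00106655) = 0.016257.
z = (0.470412 − 0.439756)/0.016257 = 0.030656/0.016257 = 1.886.
p-value = P(Z < 1.886) ≈ 0.9703; since p > α = 0.05, fail to reject H₀.

z = 1.886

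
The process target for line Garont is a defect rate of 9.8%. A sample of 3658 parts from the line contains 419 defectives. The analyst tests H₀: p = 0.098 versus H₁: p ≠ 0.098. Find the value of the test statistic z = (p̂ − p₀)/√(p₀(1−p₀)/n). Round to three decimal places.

z = 3.365

p̂ = 419/3658 = 0.114543.
Standard error under H₀: √(0.098×0.902/3658) = 0.004916.
z = (0.114543 − 0.098)/0.004916 = 0.016543/0.004916 = 3.365.
p-value = 2·P(Z > 3.365) ≈ 0.0008.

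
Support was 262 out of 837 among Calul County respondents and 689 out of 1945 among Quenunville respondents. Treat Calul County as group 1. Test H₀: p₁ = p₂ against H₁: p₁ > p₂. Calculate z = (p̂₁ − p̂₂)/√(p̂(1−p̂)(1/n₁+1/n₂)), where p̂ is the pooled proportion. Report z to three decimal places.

z = -2.102

p̂₁ = 262/837 = 0.31302, p̂₂ = 689/1945 = 0.35424.
Pooled p̂ = (262+689)/(837+1945) = 951/2782 = 0.34184.
SE = √(p̂(1−p̂)(1/n₁+1/n₂)) = √(0.34184·0.65816·0.00170888) = √(0.000384474) = 0.01961.
z = (0.31302 − 0.35424)/0.01961 = -0.04122/0.01961 = -2.102.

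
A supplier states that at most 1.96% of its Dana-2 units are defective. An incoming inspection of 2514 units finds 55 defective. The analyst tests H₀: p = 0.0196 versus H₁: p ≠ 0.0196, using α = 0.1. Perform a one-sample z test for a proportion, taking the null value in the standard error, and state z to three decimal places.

z = 0.824

p̂ = 55/2514 = 0.021877.
Under H₀, SE = √(0.0196·0.9804/2514) = √(7.64353e-06) = 0.002765.
z = (0.021877 − 0.0196)/0.002765 = 0.002277/0.002765 = 0.824.
Two-sided p-value ≈ 2·Φ(−0.824) = 0.4101, so at α = 0.1 we fail to reject H₀.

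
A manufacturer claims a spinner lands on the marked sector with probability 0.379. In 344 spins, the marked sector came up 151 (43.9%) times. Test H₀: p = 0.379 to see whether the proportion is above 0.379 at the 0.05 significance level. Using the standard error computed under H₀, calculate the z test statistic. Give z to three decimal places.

p̂ = 151/344 ≈ 0.43895.
Standard error under H₀: √(0.379×0.621/344) = 0.02616.
z = (0.43895 − 0.379)/0.02616 = 0.05995/0.02616 = 2.292.
p-value = P(Z > 2.292) ≈ 0.0110, so at α = 0.05 we reject H₀.

z = 2.292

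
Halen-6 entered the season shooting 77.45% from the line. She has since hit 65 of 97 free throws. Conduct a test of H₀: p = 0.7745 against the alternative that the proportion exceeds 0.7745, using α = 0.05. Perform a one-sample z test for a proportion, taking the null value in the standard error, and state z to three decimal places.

p̂ = 65/97 = 0.670103.
Standard error under H₀: √(0.7745×0.2255/97) = 0.042432.
z = (0.670103 − 0.7745)/0.042432 = -0.104397/0.042432 = -2.460.
p-value = P(Z > -2.460) ≈ 0.9931; since p > α = 0.05, fail to reject H₀.

z = -2.460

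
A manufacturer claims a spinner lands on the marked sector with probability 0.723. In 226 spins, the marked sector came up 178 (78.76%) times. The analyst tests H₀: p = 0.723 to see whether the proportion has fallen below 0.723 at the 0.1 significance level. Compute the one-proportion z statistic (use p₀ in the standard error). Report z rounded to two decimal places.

z = 2.17

p̂ = 178/226 = 0.7876.
Standard error under H₀: √(0.723×0.277/226) = 0.0298.
z = (0.7876 − 0.723)/0.0298 = 0.0646/0.0298 = 2.17.
p-value = P(Z < 2.170) ≈ 0.9850. With α = 0.1, fail to reject H₀.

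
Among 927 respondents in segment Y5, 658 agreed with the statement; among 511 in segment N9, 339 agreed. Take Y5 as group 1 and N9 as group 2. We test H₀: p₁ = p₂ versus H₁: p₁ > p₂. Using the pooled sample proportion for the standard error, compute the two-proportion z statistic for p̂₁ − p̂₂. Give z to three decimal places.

z = 1.827

p̂₁ = 658/927 ≈ 0.709817, p̂₂ = 339/511 ≈ 0.663405.
Pooled p̂ = (658+339)/(927+511) = 997/1438 = 0.693324.
SE = √(0.212626 × 0.0030357) = 0.025406.
z = (0.709817 − 0.663405)/0.025406 = 0.046412/0.025406 = 1.827.
p-value = P(Z > 1.827) ≈ 0.0339.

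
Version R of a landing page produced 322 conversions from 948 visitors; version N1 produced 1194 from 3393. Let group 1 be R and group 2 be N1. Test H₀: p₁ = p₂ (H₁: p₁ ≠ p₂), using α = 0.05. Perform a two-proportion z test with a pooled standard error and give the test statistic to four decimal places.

p̂₁ = 322/948 ≈ 0.3396624, p̂₂ = 1194/3393 ≈ 0.3519010.
Pooled p̂ = (322+1194)/(948+3393) = 1516/4341 = 0.3492283.
SE = √(p̂(1−p̂)(1/n₁+1/n₂)) = √(0.3492283·0.6507717·0.00134958) = √(0.000306715) = 0.0175133.
z = (0.3396624 − 0.3519010)/0.0175133 = -0.0122386/0.0175133 = -0.6988.
p-value = 2·P(Z > 0.699) ≈ 0.4847, so at α = 0.05 we fail to reject H₀.

z = -0.6988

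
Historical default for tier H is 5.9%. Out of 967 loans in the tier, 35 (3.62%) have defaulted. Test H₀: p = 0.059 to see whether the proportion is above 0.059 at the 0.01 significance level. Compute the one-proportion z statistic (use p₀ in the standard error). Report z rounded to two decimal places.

p̂ = 35/967 ≈ 0.03619.
SE = √(p₀(1−p₀)/n) = √(0.055519/967) = 0.00758.
z = (0.03619 − 0.059)/0.00758 = -0.02281/0.00758 = -3.01.
p-value = P(Z > -3.010) ≈ 0.9987; since p > α = 0.01, fail to reject H₀.

z = -3.01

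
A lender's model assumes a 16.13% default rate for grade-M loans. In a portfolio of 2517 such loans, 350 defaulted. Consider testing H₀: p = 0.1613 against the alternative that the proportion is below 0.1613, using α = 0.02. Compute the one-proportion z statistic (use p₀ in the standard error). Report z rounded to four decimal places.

z = -3.0343

p̂ = 350/2517 = 0.1390544.
SE = √(p₀(1−p₀)/n) = √(0.13528/2517) = 0.0073313.
z = (0.1390544 − 0.1613)/0.0073313 = -0.0222456/0.0073313 = -3.0343.
p-value = P(Z < -3.034) ≈ 0.0012. With α = 0.02, reject H₀.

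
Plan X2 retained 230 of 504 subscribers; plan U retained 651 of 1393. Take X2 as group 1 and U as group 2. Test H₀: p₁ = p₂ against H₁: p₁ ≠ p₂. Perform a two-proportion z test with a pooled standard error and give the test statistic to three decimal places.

z = -0.424

p̂₁ = 230/504 ≈ 0.45635, p̂₂ = 651/1393 ≈ 0.46734.
Pooled p̂ = (230+651)/(504+1393) = 881/1897 = 0.46442.
SE = √(0.248734 × 0.002702) = 0.02592.
z = (0.45635 − 0.46734)/0.02592 = -0.01099/0.02592 = -0.424.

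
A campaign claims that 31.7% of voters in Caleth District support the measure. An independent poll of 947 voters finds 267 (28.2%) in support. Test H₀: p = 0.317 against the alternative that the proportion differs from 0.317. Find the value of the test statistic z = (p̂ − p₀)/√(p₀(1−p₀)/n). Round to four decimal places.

z = -2.3185

p̂ = 267/947 = 0.2819430.
SE = √(p₀(1−p₀)/n) = √(0.21651/947) = 0.0151205.
z = (0.2819430 − 0.317)/0.0151205 = -0.0350570/0.0151205 = -2.3185.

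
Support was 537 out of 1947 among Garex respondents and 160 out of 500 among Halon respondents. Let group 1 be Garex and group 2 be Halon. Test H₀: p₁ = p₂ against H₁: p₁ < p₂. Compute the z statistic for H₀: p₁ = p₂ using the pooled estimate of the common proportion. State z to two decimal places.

p̂₁ = 537/1947 = 0.27581, p̂₂ = 160/500 = 0.32000.
Pooled p̂ = (537+160)/(1947+500) = 697/2447 = 0.28484.
SE = √(p̂(1−p̂)(1/n₁+1/n₂)) = √(0.28484·0.71516·0.00251361) = √(0.000512036) = 0.02263.
z = (0.27581 − 0.32000)/0.02263 = -0.04419/0.02263 = -1.95.
p-value = P(Z < -1.953) ≈ 0.0254.

z = -1.95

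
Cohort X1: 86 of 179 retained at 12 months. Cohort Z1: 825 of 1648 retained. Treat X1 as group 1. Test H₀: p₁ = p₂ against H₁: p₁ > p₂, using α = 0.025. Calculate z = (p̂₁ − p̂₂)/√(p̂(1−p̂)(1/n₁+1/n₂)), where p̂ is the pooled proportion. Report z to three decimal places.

z = -0.512

p̂₁ = 86/179 = 0.48045, p̂₂ = 825/1648 = 0.50061.
Pooled p̂ = (86+825)/(179+1648) = 911/1827 = 0.49863.
SE = √(p̂(1−p̂)(1/n₁+1/n₂)) = √(0.49863·0.50137·0.00619339) = √(0.00154834) = 0.03935.
z = (0.48045 − 0.50061)/0.03935 = -0.02016/0.03935 = -0.512.
p-value = P(Z > -0.512) ≈ 0.6958. With α = 0.025, fail to reject H₀.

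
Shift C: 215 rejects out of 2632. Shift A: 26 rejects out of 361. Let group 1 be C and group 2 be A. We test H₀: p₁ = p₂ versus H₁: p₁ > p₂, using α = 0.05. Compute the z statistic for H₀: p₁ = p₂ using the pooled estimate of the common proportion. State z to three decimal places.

z = 0.633

p̂₁ = 215/2632 = 0.08169, p̂₂ = 26/361 = 0.07202.
Pooled p̂ = (215+26)/(2632+361) = 241/2993 = 0.08052.
SE = √(0.0740375 × 0.00315002) = 0.01527.
z = (0.08169 − 0.07202)/0.01527 = 0.00967/0.01527 = 0.633.
p-value = P(Z > 0.633) ≈ 0.2634; since p > α = 0.05, fail to reject H₀.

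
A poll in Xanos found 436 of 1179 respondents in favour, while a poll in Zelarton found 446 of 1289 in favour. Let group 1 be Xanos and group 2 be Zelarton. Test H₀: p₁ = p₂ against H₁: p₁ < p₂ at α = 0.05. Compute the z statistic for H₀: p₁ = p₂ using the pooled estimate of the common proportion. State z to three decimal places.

p̂₁ = 436/1179 ≈ 0.369805, p̂₂ = 446/1289 ≈ 0.346005.
Pooled p̂ = (436+446)/(1179+1289) = 882/2468 = 0.357374.
SE = √(p̂(1−p̂)(1/n₁+1/n₂)) = √(0.357374·0.642626·0.00162397) = √(0.000372958) = 0.019312.
z = (0.369805 − 0.346005)/0.019312 = 0.023800/0.019312 = 1.232.
p-value = P(Z < 1.232) ≈ 0.8911; since p > α = 0.05, fail to reject H₀.

z = 1.232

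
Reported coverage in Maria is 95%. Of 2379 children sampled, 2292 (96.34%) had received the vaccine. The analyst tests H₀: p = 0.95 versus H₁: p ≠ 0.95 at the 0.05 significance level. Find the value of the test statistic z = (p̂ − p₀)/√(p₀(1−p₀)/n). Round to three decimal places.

z = 3.006

p̂ = 2292/2379 ≈ 0.963430.
Standard error under H₀: √(0.95×0.05/2379) = 0.004468.
z = (0.963430 − 0.95)/0.004468 = 0.013430/0.004468 = 3.006.
Two-sided p-value ≈ 2·Φ(−3.006) = 0.0027. With α = 0.05, reject H₀.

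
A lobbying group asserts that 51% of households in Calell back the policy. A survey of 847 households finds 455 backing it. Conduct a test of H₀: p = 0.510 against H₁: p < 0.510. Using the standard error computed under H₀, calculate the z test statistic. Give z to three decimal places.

z = 1.583

p̂ = 455/847 ≈ 0.53719.
Under H₀, SE = √(0.51·0.49/847) = √(0.000295041) = 0.01718.
z = (0.53719 − 0.51)/0.01718 = 0.02719/0.01718 = 1.583.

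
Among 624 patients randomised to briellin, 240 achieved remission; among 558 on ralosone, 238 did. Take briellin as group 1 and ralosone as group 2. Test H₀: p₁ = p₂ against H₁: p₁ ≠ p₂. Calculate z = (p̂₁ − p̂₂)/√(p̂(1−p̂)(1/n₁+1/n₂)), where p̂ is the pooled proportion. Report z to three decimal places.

z = -1.466

p̂₁ = 240/624 = 0.38462, p̂₂ = 238/558 = 0.42652.
Pooled p̂ = (240+238)/(624+558) = 478/1182 = 0.40440.
SE = √(p̂(1−p̂)(1/n₁+1/n₂)) = √(0.40440·0.59560·0.00339468) = √(0.000817644) = 0.02859.
z = (0.38462 − 0.42652)/0.02859 = -0.04190/0.02859 = -1.466.
Two-sided p-value ≈ 2·Φ(−1.466) = 0.1428.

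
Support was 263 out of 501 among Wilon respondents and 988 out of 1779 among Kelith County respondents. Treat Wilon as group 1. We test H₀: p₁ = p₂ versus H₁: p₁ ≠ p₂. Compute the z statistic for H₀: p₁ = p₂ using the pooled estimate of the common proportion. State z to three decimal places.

p̂₁ = 263/501 = 0.52495, p̂₂ = 988/1779 = 0.55537.
Pooled p̂ = (263+988)/(501+1779) = 1251/2280 = 0.54868.
SE = √(p̂(1−p̂)(1/n₁+1/n₂)) = √(0.54868·0.45132·0.00255812) = √(0.000633467) = 0.02517.
z = (0.52495 − 0.55537)/0.02517 = -0.03042/0.02517 = -1.209.
Two-sided p-value ≈ 2·Φ(−1.209) = 0.2268.

z = -1.209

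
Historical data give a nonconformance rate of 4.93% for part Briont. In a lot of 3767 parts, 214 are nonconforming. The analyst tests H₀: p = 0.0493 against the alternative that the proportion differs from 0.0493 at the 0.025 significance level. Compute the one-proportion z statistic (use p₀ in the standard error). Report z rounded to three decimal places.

p̂ = 214/3767 = 0.056809.
Under H₀, SE = √(0.0493·0.9507/3767) = √(1.24421e-05) = 0.003527.
z = (0.056809 − 0.0493)/0.003527 = 0.007509/0.003527 = 2.129.
Two-sided p-value ≈ 2·Φ(−2.129) = 0.0333, so at α = 0.025 we fail to reject H₀.

z = 2.129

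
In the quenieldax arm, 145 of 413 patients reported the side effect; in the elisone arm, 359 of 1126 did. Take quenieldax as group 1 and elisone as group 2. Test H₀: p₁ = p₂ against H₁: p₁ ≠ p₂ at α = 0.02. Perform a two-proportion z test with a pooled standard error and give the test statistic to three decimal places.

z = 1.195

p̂₁ = 145/413 = 0.35109, p̂₂ = 359/1126 = 0.31883.
Pooled p̂ = (145+359)/(413+1126) = 504/1539 = 0.32749.
SE = √(p̂(1−p̂)(1/n₁+1/n₂)) = √(0.32749·0.67251·0.00330941) = √(0.00072886) = 0.02700.
z = (0.35109 − 0.31883)/0.02700 = 0.03226/0.02700 = 1.195.
p-value = 2·P(Z > 1.195) ≈ 0.2321. With α = 0.02, fail to reject H₀.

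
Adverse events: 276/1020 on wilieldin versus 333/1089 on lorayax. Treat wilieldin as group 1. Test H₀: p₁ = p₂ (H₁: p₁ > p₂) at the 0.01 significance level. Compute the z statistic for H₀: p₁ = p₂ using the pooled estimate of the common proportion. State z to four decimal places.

p̂₁ = 276/1020 ≈ 0.270588, p̂₂ = 333/1089 ≈ 0.305785.
Pooled p̂ = (276+333)/(1020+1089) = 609/2109 = 0.288762.
SE = √(0.205379 × 0.00189867) = 0.019747.
z = (0.270588 − 0.305785)/0.019747 = -0.035197/0.019747 = -1.7824.
p-value = P(Z > -1.782) ≈ 0.9627. With α = 0.01, fail to reject H₀.

z = -1.7824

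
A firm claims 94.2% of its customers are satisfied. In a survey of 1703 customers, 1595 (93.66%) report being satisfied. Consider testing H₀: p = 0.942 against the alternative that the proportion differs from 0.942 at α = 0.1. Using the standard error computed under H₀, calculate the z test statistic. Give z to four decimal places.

p̂ = 1595/1703 = 0.9365825.
SE = √(p₀(1−p₀)/n) = √(0.054636/1703) = 0.0056641.
z = (0.9365825 − 0.942)/0.0056641 = -0.0054175/0.0056641 = -0.9565.
p-value = 2·P(Z > 0.956) ≈ 0.3388; since p > α = 0.1, fail to reject H₀.

z = -0.9565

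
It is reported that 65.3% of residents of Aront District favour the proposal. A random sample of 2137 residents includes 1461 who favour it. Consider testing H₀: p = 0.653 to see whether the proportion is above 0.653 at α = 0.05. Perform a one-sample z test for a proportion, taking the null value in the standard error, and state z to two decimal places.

z = 2.98

p̂ = 1461/2137 ≈ 0.6837.
Standard error under H₀: √(0.653×0.347/2137) = 0.0103.
z = (0.6837 − 0.653)/0.0103 = 0.0307/0.0103 = 2.98.
p-value = P(Z > 2.978) ≈ 0.0014, so at α = 0.05 we reject H₀.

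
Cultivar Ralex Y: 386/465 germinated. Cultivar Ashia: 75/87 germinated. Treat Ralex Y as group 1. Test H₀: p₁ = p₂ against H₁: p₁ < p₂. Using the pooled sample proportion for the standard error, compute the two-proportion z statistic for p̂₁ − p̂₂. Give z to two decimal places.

z = -0.74

p̂₁ = 386/465 = 0.8301, p̂₂ = 75/87 = 0.8621.
Pooled p̂ = (386+75)/(465+87) = 461/552 = 0.8351.
SE = √(p̂(1−p̂)(1/n₁+1/n₂)) = √(0.8351·0.1649·0.0136448) = √(0.00187859) = 0.0433.
z = (0.8301 − 0.8621)/0.0433 = -0.0320/0.0433 = -0.74.
p-value = P(Z < -0.737) ≈ 0.2304.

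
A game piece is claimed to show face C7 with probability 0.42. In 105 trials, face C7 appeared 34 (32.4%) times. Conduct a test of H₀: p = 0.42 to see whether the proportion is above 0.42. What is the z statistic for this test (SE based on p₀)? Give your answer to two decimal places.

z = -2.00

p̂ = 34/105 = 0.3238.
SE = √(p₀(1−p₀)/n) = √(0.2436/105) = 0.0482.
z = (0.3238 − 0.42)/0.0482 = -0.0962/0.0482 = -2.00.
p-value = P(Z > -1.997) ≈ 0.9771.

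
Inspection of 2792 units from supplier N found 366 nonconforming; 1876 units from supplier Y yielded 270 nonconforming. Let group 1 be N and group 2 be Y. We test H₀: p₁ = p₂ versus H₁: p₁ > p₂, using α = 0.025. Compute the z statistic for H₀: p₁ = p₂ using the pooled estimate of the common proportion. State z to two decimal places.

p̂₁ = 366/2792 = 0.1311, p̂₂ = 270/1876 = 0.1439.
Pooled p̂ = (366+270)/(2792+1876) = 636/4668 = 0.1362.
SE = √(0.117684 × 0.000891215) = 0.0102.
z = (0.1311 − 0.1439)/0.0102 = -0.0128/0.0102 = -1.25.
p-value = P(Z > -1.253) ≈ 0.8949, so at α = 0.025 we fail to reject H₀.

z = -1.25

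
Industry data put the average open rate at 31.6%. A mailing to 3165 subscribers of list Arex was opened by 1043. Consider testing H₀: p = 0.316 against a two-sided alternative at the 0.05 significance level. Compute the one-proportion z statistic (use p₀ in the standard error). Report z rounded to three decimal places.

z = 1.639

p̂ = 1043/3165 ≈ 0.32954.
SE = √(p₀(1−p₀)/n) = √(0.21614/3165) = 0.00826.
z = (0.32954 − 0.316)/0.00826 = 0.01354/0.00826 = 1.639.
Two-sided p-value ≈ 2·Φ(−1.639) = 0.1013, so at α = 0.05 we fail to reject H₀.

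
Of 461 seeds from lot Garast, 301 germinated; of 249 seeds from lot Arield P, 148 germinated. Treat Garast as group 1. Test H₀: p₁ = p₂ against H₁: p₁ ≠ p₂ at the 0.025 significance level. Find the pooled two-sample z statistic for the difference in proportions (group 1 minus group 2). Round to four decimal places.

p̂₁ = 301/461 = 0.6529284, p̂₂ = 148/249 = 0.5943775.
Pooled p̂ = (301+148)/(461+249) = 449/710 = 0.6323944.
SE = √(0.232472 × 0.00618526) = 0.0379196.
z = (0.6529284 − 0.5943775)/0.0379196 = 0.0585509/0.0379196 = 1.5441.
Two-sided p-value ≈ 2·Φ(−1.544) = 0.1226. With α = 0.025, fail to reject H₀.

z = 1.5441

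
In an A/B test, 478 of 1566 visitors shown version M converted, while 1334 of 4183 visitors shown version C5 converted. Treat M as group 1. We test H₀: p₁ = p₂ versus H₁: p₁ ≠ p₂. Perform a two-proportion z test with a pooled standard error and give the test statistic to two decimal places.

p̂₁ = 478/1566 ≈ 0.3052, p̂₂ = 1334/4183 ≈ 0.3189.
Pooled p̂ = (478+1334)/(1566+4183) = 1812/5749 = 0.3152.
SE = √(p̂(1−p̂)(1/n₁+1/n₂)) = √(0.3152·0.6848·0.000877632) = √(0.000189431) = 0.0138.
z = (0.3052 − 0.3189)/0.0138 = -0.0137/0.0138 = -0.99.
Two-sided p-value ≈ 2·Φ(−0.993) = 0.3205.

z = -0.99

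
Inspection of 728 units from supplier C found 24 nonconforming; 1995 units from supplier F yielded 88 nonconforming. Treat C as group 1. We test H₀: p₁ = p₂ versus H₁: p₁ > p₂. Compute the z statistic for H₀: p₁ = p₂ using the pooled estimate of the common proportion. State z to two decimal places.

z = -1.30

p̂₁ = 24/728 ≈ 0.03297, p̂₂ = 88/1995 ≈ 0.04411.
Pooled p̂ = (24+88)/(728+1995) = 112/2723 = 0.04113.
SE = √(0.0394393 × 0.00187488) = 0.00860.
z = (0.03297 − 0.04411)/0.00860 = -0.01114/0.00860 = -1.30.
p-value = P(Z > -1.296) ≈ 0.9025.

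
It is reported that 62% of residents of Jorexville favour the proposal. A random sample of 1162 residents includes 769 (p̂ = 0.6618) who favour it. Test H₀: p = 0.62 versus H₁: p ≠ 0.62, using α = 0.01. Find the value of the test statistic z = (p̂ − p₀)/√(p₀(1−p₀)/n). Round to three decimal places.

z = 2.935

p̂ = 769/1162 = 0.66179.
SE = √(p₀(1−p₀)/n) = √(0.2356/1162) = 0.01424.
z = (0.66179 − 0.62)/0.01424 = 0.04179/0.01424 = 2.935.
p-value = 2·P(Z > 2.935) ≈ 0.0033; since p < α = 0.01, reject H₀.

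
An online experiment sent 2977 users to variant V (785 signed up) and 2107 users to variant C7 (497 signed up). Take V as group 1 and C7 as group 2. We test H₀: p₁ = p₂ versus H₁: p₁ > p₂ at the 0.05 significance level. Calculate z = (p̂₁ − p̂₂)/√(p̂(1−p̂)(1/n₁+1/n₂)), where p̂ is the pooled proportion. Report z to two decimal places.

p̂₁ = 785/2977 ≈ 0.26369, p̂₂ = 497/2107 ≈ 0.23588.
Pooled p̂ = (785+497)/(2977+2107) = 1282/5084 = 0.25216.
SE = √(p̂(1−p̂)(1/n₁+1/n₂)) = √(0.25216·0.74784·0.000810517) = √(0.000152845) = 0.01236.
z = (0.26369 − 0.23588)/0.01236 = 0.02781/0.01236 = 2.25.
p-value = P(Z > 2.249) ≈ 0.0122, so at α = 0.05 we reject H₀.

z = 2.25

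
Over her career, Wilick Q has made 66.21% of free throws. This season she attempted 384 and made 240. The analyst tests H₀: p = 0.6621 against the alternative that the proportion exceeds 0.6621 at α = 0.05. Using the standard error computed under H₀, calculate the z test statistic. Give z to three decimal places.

z = -1.537

p̂ = 240/384 ≈ 0.62500.
SE = √(p₀(1−p₀)/n) = √(0.22372/384) = 0.02414.
z = (0.62500 − 0.6621)/0.02414 = -0.03710/0.02414 = -1.537.
p-value = P(Z > -1.537) ≈ 0.9379; since p > α = 0.05, fail to reject H₀.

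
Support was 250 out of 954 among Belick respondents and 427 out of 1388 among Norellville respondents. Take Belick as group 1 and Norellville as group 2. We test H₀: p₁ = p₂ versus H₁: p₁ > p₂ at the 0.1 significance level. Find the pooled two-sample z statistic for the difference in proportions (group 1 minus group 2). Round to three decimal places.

p̂₁ = 250/954 = 0.26205, p̂₂ = 427/1388 = 0.30764.
Pooled p̂ = (250+427)/(954+1388) = 677/2342 = 0.28907.
SE = √(p̂(1−p̂)(1/n₁+1/n₂)) = √(0.28907·0.71093·0.00176868) = √(0.000363478) = 0.01907.
z = (0.26205 − 0.30764)/0.01907 = -0.04559/0.01907 = -2.391.
p-value = P(Z > -2.391) ≈ 0.9916; since p > α = 0.1, fail to reject H₀.

z = -2.391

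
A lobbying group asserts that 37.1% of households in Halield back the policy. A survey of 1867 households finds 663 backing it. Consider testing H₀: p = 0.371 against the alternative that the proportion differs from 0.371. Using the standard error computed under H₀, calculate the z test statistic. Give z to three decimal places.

p̂ = 663/1867 = 0.355115.
Under H₀, SE = √(0.371·0.629/1867) = √(0.000124991) = 0.011180.
z = (0.355115 − 0.371)/0.011180 = -0.015885/0.011180 = -1.421.
Two-sided p-value ≈ 2·Φ(−1.421) = 0.1554.

z = -1.421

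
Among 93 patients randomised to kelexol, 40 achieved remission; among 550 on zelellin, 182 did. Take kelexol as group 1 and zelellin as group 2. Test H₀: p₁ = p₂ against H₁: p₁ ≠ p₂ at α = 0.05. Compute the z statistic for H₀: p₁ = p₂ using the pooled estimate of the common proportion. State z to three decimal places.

p̂₁ = 40/93 = 0.43011, p̂₂ = 182/550 = 0.33091.
Pooled p̂ = (40+182)/(93+550) = 222/643 = 0.34526.
SE = √(0.226054 × 0.0125709) = 0.05331.
z = (0.43011 − 0.33091)/0.05331 = 0.09920/0.05331 = 1.861.
p-value = 2·P(Z > 1.861) ≈ 0.0628, so at α = 0.05 we fail to reject H₀.

z = 1.861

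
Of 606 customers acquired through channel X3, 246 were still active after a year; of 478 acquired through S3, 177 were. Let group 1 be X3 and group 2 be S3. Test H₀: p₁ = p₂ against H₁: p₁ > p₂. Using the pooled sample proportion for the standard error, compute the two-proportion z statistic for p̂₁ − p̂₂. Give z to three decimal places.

z = 1.195

p̂₁ = 246/606 ≈ 0.40594, p̂₂ = 177/478 ≈ 0.37029.
Pooled p̂ = (246+177)/(606+478) = 423/1084 = 0.39022.
SE = √(p̂(1−p̂)(1/n₁+1/n₂)) = √(0.39022·0.60978·0.00374222) = √(0.000890455) = 0.02984.
z = (0.40594 − 0.37029)/0.02984 = 0.03565/0.02984 = 1.195.
p-value = P(Z > 1.195) ≈ 0.1161.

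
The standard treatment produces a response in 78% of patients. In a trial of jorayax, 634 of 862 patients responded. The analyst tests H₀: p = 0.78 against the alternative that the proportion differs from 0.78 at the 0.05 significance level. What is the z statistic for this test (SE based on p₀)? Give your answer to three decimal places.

z = -3.154

p̂ = 634/862 ≈ 0.73550.
Standard error under H₀: √(0.78×0.22/862) = 0.01411.
z = (0.73550 − 0.78)/0.01411 = -0.04450/0.01411 = -3.154.
p-value = 2·P(Z > 3.154) ≈ 0.0016. With α = 0.05, reject H₀.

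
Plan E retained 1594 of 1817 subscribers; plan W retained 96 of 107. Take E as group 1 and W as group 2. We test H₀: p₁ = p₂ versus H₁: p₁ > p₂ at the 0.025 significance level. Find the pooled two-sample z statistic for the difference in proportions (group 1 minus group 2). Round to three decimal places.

z = -0.613

p̂₁ = 1594/1817 = 0.87727, p̂₂ = 96/107 = 0.89720.
Pooled p̂ = (1594+96)/(1817+107) = 1690/1924 = 0.87838.
SE = √(p̂(1−p̂)(1/n₁+1/n₂)) = √(0.87838·0.12162·0.00989615) = √(0.0010572) = 0.03251.
z = (0.87727 − 0.89720)/0.03251 = -0.01993/0.03251 = -0.613.
p-value = P(Z > -0.613) ≈ 0.7300, so at α = 0.025 we fail to reject H₀.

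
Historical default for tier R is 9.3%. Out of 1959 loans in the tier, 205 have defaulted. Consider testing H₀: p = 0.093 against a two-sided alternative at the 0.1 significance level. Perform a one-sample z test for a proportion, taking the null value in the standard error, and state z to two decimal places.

p̂ = 205/1959 = 0.104645.
SE = √(p₀(1−p₀)/n) = √(0.084351/1959) = 0.006562.
z = (0.104645 − 0.093)/0.006562 = 0.011645/0.006562 = 1.77.
p-value = 2·P(Z > 1.775) ≈ 0.0760; since p < α = 0.1, reject H₀.

z = 1.77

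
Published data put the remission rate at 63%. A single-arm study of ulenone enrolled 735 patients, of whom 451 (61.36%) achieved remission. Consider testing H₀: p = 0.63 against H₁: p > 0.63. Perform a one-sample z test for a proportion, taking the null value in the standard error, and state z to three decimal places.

p̂ = 451/735 ≈ 0.613605.
Under H₀, SE = √(0.63·0.37/735) = √(0.000317143) = 0.017809.
z = (0.613605 − 0.63)/0.017809 = -0.016395/0.017809 = -0.921.

z = -0.921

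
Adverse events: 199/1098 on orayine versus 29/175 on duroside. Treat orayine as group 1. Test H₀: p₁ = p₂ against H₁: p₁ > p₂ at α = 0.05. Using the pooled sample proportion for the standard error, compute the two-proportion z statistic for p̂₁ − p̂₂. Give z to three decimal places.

p̂₁ = 199/1098 ≈ 0.181239, p̂₂ = 29/175 ≈ 0.165714.
Pooled p̂ = (199+29)/(1098+175) = 228/1273 = 0.179104.
SE = √(0.147026 × 0.00662503) = 0.031210.
z = (0.181239 − 0.165714)/0.031210 = 0.015525/0.031210 = 0.497.
p-value = P(Z > 0.497) ≈ 0.3094, so at α = 0.05 we fail to reject H₀.

z = 0.497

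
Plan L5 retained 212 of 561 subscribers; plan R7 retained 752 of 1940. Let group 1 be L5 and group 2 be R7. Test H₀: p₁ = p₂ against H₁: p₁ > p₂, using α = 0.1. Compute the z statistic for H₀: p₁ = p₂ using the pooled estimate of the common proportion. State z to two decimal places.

z = -0.42

p̂₁ = 212/561 = 0.3779, p̂₂ = 752/1940 = 0.3876.
Pooled p̂ = (212+752)/(561+1940) = 964/2501 = 0.3854.
SE = √(p̂(1−p̂)(1/n₁+1/n₂)) = √(0.3854·0.6146·0.002298) = √(0.000544343) = 0.0233.
z = (0.3779 − 0.3876)/0.0233 = -0.0097/0.0233 = -0.42.
p-value = P(Z > -0.417) ≈ 0.6617; since p > α = 0.1, fail to reject H₀.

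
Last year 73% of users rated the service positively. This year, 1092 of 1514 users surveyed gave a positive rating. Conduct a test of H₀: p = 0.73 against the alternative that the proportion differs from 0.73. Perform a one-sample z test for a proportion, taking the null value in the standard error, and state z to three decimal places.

z = -0.765

p̂ = 1092/1514 = 0.72127.
SE = √(p₀(1−p₀)/n) = √(0.1971/1514) = 0.01141.
z = (0.72127 − 0.73)/0.01141 = -0.00873/0.01141 = -0.765.
Two-sided p-value ≈ 2·Φ(−0.765) = 0.4441.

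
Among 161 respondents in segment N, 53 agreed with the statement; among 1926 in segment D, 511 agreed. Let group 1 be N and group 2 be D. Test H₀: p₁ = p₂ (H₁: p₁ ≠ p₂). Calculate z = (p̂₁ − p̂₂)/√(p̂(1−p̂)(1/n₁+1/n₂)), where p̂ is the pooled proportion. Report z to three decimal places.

z = 1.753

p̂₁ = 53/161 = 0.32919, p̂₂ = 511/1926 = 0.26532.
Pooled p̂ = (53+511)/(161+1926) = 564/2087 = 0.27024.
SE = √(p̂(1−p̂)(1/n₁+1/n₂)) = √(0.27024·0.72976·0.00673039) = √(0.00132732) = 0.03643.
z = (0.32919 − 0.26532)/0.03643 = 0.06387/0.03643 = 1.753.
Two-sided p-value ≈ 2·Φ(−1.753) = 0.0796.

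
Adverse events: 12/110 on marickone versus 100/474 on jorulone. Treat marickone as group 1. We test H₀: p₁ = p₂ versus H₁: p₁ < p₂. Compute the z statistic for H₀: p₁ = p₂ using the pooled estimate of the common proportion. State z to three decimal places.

p̂₁ = 12/110 = 0.10909, p̂₂ = 100/474 = 0.21097.
Pooled p̂ = (12+100)/(110+474) = 112/584 = 0.19178.
SE = √(0.155001 × 0.0112006) = 0.04167.
z = (0.10909 − 0.21097)/0.04167 = -0.10188/0.04167 = -2.445.
p-value = P(Z < -2.445) ≈ 0.0072.

z = -2.445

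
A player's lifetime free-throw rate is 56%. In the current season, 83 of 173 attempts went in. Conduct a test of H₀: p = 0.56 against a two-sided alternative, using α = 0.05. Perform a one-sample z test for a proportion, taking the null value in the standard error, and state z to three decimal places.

p̂ = 83/173 = 0.47977.
Standard error under H₀: √(0.56×0.44/173) = 0.03774.
z = (0.47977 − 0.56)/0.03774 = -0.08023/0.03774 = -2.126.
Two-sided p-value ≈ 2·Φ(−2.126) = 0.0335. With α = 0.05, reject H₀.

z = -2.126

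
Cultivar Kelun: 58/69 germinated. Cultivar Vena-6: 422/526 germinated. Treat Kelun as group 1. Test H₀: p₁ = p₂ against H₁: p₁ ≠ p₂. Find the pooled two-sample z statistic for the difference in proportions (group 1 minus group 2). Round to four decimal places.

z = 0.7575

p̂₁ = 58/69 = 0.840580, p̂₂ = 422/526 = 0.802281.
Pooled p̂ = (58+422)/(69+526) = 480/595 = 0.806723.
SE = √(0.155921 × 0.0163939) = 0.050558.
z = (0.840580 − 0.802281)/0.050558 = 0.038299/0.050558 = 0.7575.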